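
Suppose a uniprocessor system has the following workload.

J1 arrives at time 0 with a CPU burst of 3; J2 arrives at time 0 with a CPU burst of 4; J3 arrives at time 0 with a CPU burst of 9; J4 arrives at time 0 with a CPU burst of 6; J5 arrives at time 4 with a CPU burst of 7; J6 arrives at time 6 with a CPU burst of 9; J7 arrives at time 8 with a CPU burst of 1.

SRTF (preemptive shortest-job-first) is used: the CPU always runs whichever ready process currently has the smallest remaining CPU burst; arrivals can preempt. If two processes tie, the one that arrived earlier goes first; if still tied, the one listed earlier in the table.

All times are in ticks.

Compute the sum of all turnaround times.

105

Timeline: | J1 0-3 | J2 3-7 | J4 7-8 | J7 8-9 | J4 9-14 | J5 14-21 | J3 21-30 | J6 30-39 |
Completion: J1=3  J2=7  J3=30  J4=14  J5=21  J6=39  J7=9
Turnaround (C−A): J1=3  J2=7  J3=30  J4=14  J5=17  J6=33  J7=1
Turnaround = completion − arrival: J1=3, J2=7, J3=30, J4=14, J5=17, J6=33, J7=1
Total turnaround = 3 + 7 + 30 + 14 + 17 + 33 + 1 = 105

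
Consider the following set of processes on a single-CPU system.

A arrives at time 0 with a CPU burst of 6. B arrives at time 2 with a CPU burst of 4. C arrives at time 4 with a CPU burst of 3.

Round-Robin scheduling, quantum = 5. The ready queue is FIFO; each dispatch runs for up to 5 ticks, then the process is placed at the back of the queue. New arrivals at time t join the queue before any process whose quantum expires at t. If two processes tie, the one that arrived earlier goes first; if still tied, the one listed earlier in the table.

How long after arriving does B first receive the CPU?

3

Gantt: | A 0-5 | B 5-9 | C 9-12 | A 12-13 |
Completion: A=13  B=9  C=12
Turnaround (C−A): A=13  B=7  C=8
Response(B) = first start − arrival = 5 − 2 = 3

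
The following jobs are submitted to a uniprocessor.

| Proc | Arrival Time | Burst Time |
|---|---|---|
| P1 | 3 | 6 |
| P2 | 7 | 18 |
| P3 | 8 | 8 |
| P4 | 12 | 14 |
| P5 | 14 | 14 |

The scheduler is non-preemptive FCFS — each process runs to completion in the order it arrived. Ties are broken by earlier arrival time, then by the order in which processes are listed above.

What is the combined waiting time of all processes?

Timeline: | idle 0-3 | P1 3-9 | P2 9-27 | P3 27-35 | P4 35-49 | P5 49-63 |
Completion: P1=9  P2=27  P3=35  P4=49  P5=63
Turnaround (C−A): P1=6  P2=20  P3=27  P4=37  P5=49
Waiting = turnaround − burst: P1=0, P2=2, P3=19, P4=23, P5=35
Total waiting = 0 + 2 + 19 + 23 + 35 = 79

79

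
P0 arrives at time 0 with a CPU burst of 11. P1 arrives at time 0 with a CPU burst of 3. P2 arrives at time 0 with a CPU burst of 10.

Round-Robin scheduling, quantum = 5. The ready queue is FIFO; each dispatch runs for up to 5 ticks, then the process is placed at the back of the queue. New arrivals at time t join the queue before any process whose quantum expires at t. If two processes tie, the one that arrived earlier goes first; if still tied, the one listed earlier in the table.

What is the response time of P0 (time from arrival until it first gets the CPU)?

0

Gantt: | P0 0-5 | P1 5-8 | P2 8-13 | P0 13-18 | P2 18-23 | P0 23-24 |
Completion: P0=24  P1=8  P2=23
Turnaround (C−A): P0=24  P1=8  P2=23
Response(P0) = first start − arrival = 0 − 0 = 0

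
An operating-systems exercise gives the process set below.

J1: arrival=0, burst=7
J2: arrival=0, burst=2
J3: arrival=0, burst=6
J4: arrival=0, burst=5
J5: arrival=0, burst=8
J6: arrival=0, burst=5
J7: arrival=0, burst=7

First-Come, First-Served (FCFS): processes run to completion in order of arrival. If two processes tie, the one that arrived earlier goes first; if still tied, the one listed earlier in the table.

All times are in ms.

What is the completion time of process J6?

Schedule: | J1 0-7 | J2 7-9 | J3 9-15 | J4 15-20 | J5 20-28 | J6 28-33 | J7 33-40 |
Completion: J1=7  J2=9  J3=15  J4=20  J5=28  J6=33  J7=40
Turnaround (C−A): J1=7  J2=9  J3=15  J4=20  J5=28  J6=33  J7=40

33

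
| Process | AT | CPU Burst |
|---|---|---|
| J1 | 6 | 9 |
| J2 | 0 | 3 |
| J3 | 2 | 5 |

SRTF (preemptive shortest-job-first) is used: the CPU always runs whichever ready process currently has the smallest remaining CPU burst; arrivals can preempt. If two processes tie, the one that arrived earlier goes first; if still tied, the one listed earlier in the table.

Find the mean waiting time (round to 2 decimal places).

1.00

Schedule: | J2 0-3 | J3 3-8 | J1 8-17 |
Completion: J1=17  J2=3  J3=8
Waiting times: J1=2, J2=0, J3=1
Average waiting = (2+0+1) / 3 = 3/3 = 1.00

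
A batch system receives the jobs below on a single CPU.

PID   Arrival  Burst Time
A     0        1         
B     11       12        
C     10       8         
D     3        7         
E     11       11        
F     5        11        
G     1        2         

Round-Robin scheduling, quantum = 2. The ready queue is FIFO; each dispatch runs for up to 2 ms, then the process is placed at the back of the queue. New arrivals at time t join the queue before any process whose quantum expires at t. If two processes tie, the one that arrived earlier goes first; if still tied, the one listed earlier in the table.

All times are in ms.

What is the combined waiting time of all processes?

121

Schedule: | A 0-1 | G 1-3 | D 3-5 | F 5-7 | D 7-9 | F 9-11 | D 11-13 | C 13-15 | B 15-17 | E 17-19 | F 19-21 | D 21-22 | C 22-24 | B 24-26 | E 26-28 | F 28-30 | C 30-32 | B 32-34 | E 34-36 | F 36-38 | C 38-40 | B 40-42 | E 42-44 | F 44-45 | B 45-47 | E 47-49 | B 49-51 | E 51-52 |
Completion: A=1  B=51  C=40  D=22  E=52  F=45  G=3
Turnaround (C−A): A=1  B=40  C=30  D=19  E=41  F=40  G=2
Waiting = turnaround − burst: A=0, B=28, C=22, D=12, E=30, F=29, G=0
Total waiting = 0 + 28 + 22 + 12 + 30 + 29 + 0 = 121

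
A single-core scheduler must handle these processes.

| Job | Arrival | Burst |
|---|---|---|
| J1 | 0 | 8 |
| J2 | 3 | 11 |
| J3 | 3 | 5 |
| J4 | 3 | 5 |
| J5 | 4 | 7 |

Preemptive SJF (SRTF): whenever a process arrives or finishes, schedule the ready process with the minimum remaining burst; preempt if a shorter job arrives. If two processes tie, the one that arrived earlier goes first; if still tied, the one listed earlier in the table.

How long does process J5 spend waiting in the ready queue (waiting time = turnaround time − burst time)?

Schedule: | J1 0-8 | J3 8-13 | J4 13-18 | J5 18-25 | J2 25-36 |
Completion: J1=8  J2=36  J3=13  J4=18  J5=25
Turnaround (C−A): J1=8  J2=33  J3=10  J4=15  J5=21
Waiting(J5) = turnaround − burst = 21 − 7 = 14

14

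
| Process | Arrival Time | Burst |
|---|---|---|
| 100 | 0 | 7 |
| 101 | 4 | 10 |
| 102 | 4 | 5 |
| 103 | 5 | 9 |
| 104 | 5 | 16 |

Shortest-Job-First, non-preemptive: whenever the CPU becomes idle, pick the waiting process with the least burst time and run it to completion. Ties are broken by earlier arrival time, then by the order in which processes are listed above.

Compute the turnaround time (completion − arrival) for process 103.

16

Timeline: | 100 0-7 | 102 7-12 | 103 12-21 | 101 21-31 | 104 31-47 |
Completion: 100=7  101=31  102=12  103=21  104=47
Turnaround(103) = completion − arrival = 21 − 5 = 16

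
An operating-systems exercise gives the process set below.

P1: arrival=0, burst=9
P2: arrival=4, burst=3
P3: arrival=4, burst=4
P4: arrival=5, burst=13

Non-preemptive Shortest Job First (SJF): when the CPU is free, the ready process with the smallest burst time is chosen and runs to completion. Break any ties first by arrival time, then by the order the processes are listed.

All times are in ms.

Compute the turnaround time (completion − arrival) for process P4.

24

Gantt: | P1 0-9 | P2 9-12 | P3 12-16 | P4 16-29 |
Completion: P1=9  P2=12  P3=16  P4=29
Turnaround (C−A): P1=9  P2=8  P3=12  P4=24
Turnaround(P4) = completion − arrival = 29 − 5 = 24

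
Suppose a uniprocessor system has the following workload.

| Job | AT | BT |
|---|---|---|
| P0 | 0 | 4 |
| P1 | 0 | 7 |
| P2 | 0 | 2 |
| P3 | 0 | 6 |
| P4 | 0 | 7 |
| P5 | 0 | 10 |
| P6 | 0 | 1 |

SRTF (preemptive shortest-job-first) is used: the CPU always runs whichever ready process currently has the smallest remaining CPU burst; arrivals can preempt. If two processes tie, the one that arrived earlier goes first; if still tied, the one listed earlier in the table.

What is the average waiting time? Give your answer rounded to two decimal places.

10.14

Gantt: | P6 0-1 | P2 1-3 | P0 3-7 | P3 7-13 | P1 13-20 | P4 20-27 | P5 27-37 |
Completion: P0=7  P1=20  P2=3  P3=13  P4=27  P5=37  P6=1
Turnaround (C−A): P0=7  P1=20  P2=3  P3=13  P4=27  P5=37  P6=1
Waiting times: P0=3, P1=13, P2=1, P3=7, P4=20, P5=27, P6=0
Average waiting = (3+13+1+7+20+27+0) / 7 = 71/7 = 10.14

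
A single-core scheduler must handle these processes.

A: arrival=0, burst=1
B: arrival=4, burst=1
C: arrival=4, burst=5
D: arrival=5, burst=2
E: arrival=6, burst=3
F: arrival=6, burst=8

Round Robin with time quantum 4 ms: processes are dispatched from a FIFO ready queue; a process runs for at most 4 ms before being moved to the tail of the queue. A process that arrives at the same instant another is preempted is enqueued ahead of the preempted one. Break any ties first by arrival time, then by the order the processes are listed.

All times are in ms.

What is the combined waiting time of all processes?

28

Schedule: | A 0-1 | idle 1-4 | B 4-5 | C 5-9 | D 9-11 | E 11-14 | F 14-18 | C 18-19 | F 19-23 |
Completion: A=1  B=5  C=19  D=11  E=14  F=23
Waiting = turnaround − burst: A=0, B=0, C=10, D=4, E=5, F=9
Total waiting = 0 + 0 + 10 + 4 + 5 + 9 = 28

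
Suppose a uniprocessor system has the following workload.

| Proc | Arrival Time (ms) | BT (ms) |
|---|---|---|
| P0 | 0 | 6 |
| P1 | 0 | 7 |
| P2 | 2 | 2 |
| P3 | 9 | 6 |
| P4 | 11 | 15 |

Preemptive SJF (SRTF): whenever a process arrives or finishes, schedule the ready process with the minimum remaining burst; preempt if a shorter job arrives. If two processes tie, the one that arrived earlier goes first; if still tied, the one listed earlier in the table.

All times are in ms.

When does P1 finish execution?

Timeline: | P0 0-2 | P2 2-4 | P0 4-8 | P1 8-15 | P3 15-21 | P4 21-36 |
Completion: P0=8  P1=15  P2=4  P3=21  P4=36

15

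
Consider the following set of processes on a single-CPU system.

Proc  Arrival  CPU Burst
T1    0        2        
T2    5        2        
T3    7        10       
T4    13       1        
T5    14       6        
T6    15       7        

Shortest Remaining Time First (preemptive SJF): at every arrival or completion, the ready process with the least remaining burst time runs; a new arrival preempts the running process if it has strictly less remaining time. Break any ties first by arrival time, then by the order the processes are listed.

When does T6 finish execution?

Schedule: | T1 0-2 | idle 2-5 | T2 5-7 | T3 7-13 | T4 13-14 | T3 14-18 | T5 18-24 | T6 24-31 |
Completion: T1=2  T2=7  T3=18  T4=14  T5=24  T6=31

31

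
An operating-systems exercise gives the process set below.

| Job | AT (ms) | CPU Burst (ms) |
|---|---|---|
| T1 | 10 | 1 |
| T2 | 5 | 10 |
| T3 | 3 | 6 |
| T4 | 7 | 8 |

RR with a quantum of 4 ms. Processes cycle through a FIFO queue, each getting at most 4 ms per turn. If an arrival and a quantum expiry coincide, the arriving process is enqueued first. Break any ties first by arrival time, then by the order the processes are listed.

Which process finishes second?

T1

Gantt: | idle 0-3 | T3 3-7 | T2 7-11 | T4 11-15 | T3 15-17 | T1 17-18 | T2 18-22 | T4 22-26 | T2 26-28 |
Completion: T1=18  T2=28  T3=17  T4=26
Turnaround (C−A): T1=8  T2=23  T3=14  T4=19
Finish order: T3 → T1 → T4 → T2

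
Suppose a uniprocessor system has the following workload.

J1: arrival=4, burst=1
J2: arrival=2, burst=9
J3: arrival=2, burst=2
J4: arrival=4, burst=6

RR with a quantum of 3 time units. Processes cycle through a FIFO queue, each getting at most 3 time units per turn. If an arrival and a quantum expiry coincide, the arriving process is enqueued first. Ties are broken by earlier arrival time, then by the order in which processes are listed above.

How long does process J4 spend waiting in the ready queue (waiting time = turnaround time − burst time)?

7

Gantt: | idle 0-2 | J2 2-5 | J3 5-7 | J1 7-8 | J4 8-11 | J2 11-14 | J4 14-17 | J2 17-20 |
Completion: J1=8  J2=20  J3=7  J4=17
Turnaround (C−A): J1=4  J2=18  J3=5  J4=13
Waiting(J4) = turnaround − burst = 13 − 6 = 7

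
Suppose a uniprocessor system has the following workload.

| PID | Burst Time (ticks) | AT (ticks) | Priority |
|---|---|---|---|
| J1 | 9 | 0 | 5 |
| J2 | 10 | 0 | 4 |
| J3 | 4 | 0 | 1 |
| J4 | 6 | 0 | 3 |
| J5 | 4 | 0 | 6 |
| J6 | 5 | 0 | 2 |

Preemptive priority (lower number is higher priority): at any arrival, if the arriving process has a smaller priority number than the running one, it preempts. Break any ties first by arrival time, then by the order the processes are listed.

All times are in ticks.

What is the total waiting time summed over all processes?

Gantt: | J3 0-4 | J6 4-9 | J4 9-15 | J2 15-25 | J1 25-34 | J5 34-38 |
Completion: J1=34  J2=25  J3=4  J4=15  J5=38  J6=9
Turnaround (C−A): J1=34  J2=25  J3=4  J4=15  J5=38  J6=9
Waiting = turnaround − burst: J1=25, J2=15, J3=0, J4=9, J5=34, J6=4
Total waiting = 25 + 15 + 0 + 9 + 34 + 4 = 87

87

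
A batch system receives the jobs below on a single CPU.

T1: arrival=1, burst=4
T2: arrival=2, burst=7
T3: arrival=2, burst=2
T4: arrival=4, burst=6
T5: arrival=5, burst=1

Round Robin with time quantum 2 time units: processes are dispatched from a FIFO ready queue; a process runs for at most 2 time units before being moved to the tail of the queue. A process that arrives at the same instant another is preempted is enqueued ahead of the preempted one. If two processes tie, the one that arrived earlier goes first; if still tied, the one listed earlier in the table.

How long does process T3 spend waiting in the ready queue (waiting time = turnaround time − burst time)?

3

Timeline: | idle 0-1 | T1 1-3 | T2 3-5 | T3 5-7 | T1 7-9 | T4 9-11 | T5 11-12 | T2 12-14 | T4 14-16 | T2 16-18 | T4 18-20 | T2 20-21 |
Completion: T1=9  T2=21  T3=7  T4=20  T5=12
Turnaround (C−A): T1=8  T2=19  T3=5  T4=16  T5=7
Waiting(T3) = turnaround − burst = 5 − 2 = 3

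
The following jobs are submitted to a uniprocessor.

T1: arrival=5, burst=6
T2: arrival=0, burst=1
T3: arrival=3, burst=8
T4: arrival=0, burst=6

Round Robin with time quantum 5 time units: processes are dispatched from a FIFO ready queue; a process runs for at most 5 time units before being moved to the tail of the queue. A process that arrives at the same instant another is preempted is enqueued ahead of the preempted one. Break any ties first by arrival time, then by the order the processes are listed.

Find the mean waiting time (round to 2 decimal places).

Timeline: | T2 0-1 | T4 1-6 | T3 6-11 | T1 11-16 | T4 16-17 | T3 17-20 | T1 20-21 |
Completion: T1=21  T2=1  T3=20  T4=17
Turnaround (C−A): T1=16  T2=1  T3=17  T4=17
Waiting times: T1=10, T2=0, T3=9, T4=11
Average waiting = (10+0+9+11) / 4 = 30/4 = 7.50

7.50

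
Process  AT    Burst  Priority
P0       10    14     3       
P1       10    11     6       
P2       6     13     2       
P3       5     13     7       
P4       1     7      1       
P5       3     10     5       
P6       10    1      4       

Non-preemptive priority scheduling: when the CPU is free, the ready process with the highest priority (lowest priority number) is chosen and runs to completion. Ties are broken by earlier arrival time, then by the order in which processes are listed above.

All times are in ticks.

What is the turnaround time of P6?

26

Schedule: | idle 0-1 | P4 1-8 | P2 8-21 | P0 21-35 | P6 35-36 | P5 36-46 | P1 46-57 | P3 57-70 |
Completion: P0=35  P1=57  P2=21  P3=70  P4=8  P5=46  P6=36
Turnaround (C−A): P0=25  P1=47  P2=15  P3=65  P4=7  P5=43  P6=26
Turnaround(P6) = completion − arrival = 36 − 10 = 26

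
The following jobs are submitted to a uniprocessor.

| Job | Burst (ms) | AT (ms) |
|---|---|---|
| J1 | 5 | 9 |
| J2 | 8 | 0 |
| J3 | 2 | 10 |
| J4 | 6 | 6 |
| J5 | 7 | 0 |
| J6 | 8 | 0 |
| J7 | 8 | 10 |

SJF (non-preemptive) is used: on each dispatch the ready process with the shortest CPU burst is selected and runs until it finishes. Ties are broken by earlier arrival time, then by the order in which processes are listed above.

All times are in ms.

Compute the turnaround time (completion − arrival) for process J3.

5

Schedule: | J5 0-7 | J4 7-13 | J3 13-15 | J1 15-20 | J2 20-28 | J6 28-36 | J7 36-44 |
Completion: J1=20  J2=28  J3=15  J4=13  J5=7  J6=36  J7=44
Turnaround (C−A): J1=11  J2=28  J3=5  J4=7  J5=7  J6=36  J7=34
Turnaround(J3) = completion − arrival = 15 − 10 = 5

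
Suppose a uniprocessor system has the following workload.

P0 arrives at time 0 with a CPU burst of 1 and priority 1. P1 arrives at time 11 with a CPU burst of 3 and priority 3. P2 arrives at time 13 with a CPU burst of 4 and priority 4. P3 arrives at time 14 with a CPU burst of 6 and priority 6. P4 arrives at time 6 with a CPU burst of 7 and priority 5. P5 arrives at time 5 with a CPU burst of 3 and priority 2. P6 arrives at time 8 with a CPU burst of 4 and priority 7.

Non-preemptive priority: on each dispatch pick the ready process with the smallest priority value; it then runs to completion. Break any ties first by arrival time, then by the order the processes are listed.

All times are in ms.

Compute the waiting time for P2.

Timeline: | P0 0-1 | idle 1-5 | P5 5-8 | P4 8-15 | P1 15-18 | P2 18-22 | P3 22-28 | P6 28-32 |
Completion: P0=1  P1=18  P2=22  P3=28  P4=15  P5=8  P6=32
Waiting(P2) = turnaround − burst = 9 − 4 = 5

5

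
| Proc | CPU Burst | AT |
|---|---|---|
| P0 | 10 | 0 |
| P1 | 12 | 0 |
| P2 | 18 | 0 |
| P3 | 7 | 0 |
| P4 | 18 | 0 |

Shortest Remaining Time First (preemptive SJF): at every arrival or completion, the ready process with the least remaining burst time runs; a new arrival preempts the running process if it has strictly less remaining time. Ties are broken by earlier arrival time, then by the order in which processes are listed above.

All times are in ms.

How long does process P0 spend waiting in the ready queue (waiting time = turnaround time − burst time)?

7

Schedule: | P3 0-7 | P0 7-17 | P1 17-29 | P2 29-47 | P4 47-65 |
Completion: P0=17  P1=29  P2=47  P3=7  P4=65
Turnaround (C−A): P0=17  P1=29  P2=47  P3=7  P4=65
Waiting(P0) = turnaround − burst = 17 − 10 = 7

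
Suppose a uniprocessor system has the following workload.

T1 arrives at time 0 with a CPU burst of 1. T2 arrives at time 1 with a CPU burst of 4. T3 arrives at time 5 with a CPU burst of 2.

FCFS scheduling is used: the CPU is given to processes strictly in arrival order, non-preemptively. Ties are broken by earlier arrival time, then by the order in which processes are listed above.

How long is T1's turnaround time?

Schedule: | T1 0-1 | T2 1-5 | T3 5-7 |
Completion: T1=1  T2=5  T3=7
Turnaround(T1) = completion − arrival = 1 − 0 = 1

1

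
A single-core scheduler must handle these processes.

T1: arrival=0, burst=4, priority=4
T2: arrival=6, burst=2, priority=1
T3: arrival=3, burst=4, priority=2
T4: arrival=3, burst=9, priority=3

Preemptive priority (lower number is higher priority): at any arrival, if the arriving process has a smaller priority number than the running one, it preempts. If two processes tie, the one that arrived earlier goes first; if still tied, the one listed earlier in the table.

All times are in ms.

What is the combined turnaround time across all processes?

42

Timeline: | T1 0-3 | T3 3-6 | T2 6-8 | T3 8-9 | T4 9-18 | T1 18-19 |
Completion: T1=19  T2=8  T3=9  T4=18
Turnaround (C−A): T1=19  T2=2  T3=6  T4=15
Turnaround = completion − arrival: T1=19, T2=2, T3=6, T4=15
Total turnaround = 19 + 2 + 6 + 15 = 42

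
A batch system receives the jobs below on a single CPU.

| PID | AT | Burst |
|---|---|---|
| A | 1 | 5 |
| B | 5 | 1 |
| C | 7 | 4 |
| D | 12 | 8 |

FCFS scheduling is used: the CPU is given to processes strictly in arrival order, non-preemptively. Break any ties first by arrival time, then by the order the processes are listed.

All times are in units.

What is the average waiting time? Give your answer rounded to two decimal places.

0.25

Timeline: | idle 0-1 | A 1-6 | B 6-7 | C 7-11 | idle 11-12 | D 12-20 |
Completion: A=6  B=7  C=11  D=20
Turnaround (C−A): A=5  B=2  C=4  D=8
Waiting times: A=0, B=1, C=0, D=0
Average waiting = (0+1+0+0) / 4 = 1/4 = 0.25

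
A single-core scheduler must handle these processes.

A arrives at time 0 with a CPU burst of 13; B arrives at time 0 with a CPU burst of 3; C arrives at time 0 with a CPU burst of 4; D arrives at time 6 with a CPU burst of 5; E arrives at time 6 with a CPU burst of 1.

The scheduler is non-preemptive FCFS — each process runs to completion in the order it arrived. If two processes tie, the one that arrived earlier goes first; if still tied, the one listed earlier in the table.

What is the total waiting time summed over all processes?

Timeline: | A 0-13 | B 13-16 | C 16-20 | D 20-25 | E 25-26 |
Completion: A=13  B=16  C=20  D=25  E=26
Turnaround (C−A): A=13  B=16  C=20  D=19  E=20
Waiting = turnaround − burst: A=0, B=13, C=16, D=14, E=19
Total waiting = 0 + 13 + 16 + 14 + 19 = 62

62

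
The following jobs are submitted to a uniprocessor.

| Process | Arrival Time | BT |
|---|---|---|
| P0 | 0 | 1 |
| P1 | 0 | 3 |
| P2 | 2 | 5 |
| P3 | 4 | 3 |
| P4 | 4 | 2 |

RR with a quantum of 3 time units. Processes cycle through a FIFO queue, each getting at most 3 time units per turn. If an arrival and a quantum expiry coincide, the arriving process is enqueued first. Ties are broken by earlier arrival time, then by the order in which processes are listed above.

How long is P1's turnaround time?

4

Gantt: | P0 0-1 | P1 1-4 | P2 4-7 | P3 7-10 | P4 10-12 | P2 12-14 |
Completion: P0=1  P1=4  P2=14  P3=10  P4=12
Turnaround (C−A): P0=1  P1=4  P2=12  P3=6  P4=8
Turnaround(P1) = completion − arrival = 4 − 0 = 4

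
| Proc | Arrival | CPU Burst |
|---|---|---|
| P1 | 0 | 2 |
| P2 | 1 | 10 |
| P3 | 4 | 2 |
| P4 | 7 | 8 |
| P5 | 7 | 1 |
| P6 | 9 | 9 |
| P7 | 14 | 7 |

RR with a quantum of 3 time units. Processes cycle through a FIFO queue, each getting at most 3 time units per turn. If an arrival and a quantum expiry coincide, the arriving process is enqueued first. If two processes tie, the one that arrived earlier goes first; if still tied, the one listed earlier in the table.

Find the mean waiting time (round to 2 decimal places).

11.57

Gantt: | P1 0-2 | P2 2-5 | P3 5-7 | P2 7-10 | P4 10-13 | P5 13-14 | P6 14-17 | P2 17-20 | P4 20-23 | P7 23-26 | P6 26-29 | P2 29-30 | P4 30-32 | P7 32-35 | P6 35-38 | P7 38-39 |
Completion: P1=2  P2=30  P3=7  P4=32  P5=14  P6=38  P7=39
Waiting times: P1=0, P2=19, P3=1, P4=17, P5=6, P6=20, P7=18
Average waiting = (0+19+1+17+6+20+18) / 7 = 81/7 = 11.57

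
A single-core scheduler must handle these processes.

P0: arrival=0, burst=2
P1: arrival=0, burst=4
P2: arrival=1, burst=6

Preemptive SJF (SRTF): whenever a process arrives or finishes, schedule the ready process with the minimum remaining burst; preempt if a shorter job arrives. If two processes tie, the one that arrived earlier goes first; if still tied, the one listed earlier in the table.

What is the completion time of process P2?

Schedule: | P0 0-2 | P1 2-6 | P2 6-12 |
Completion: P0=2  P1=6  P2=12

12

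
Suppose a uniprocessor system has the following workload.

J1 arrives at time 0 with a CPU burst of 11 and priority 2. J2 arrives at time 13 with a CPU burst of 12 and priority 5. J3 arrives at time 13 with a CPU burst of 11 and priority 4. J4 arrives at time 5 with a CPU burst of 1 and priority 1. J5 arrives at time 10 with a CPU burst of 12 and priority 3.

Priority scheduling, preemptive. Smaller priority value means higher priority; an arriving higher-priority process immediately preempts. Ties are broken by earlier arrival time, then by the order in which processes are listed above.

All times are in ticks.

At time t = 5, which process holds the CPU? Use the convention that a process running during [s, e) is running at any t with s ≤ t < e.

Gantt: | J1 0-5 | J4 5-6 | J1 6-12 | J5 12-24 | J3 24-35 | J2 35-47 |
Completion: J1=12  J2=47  J3=35  J4=6  J5=24
Turnaround (C−A): J1=12  J2=34  J3=22  J4=1  J5=14

J4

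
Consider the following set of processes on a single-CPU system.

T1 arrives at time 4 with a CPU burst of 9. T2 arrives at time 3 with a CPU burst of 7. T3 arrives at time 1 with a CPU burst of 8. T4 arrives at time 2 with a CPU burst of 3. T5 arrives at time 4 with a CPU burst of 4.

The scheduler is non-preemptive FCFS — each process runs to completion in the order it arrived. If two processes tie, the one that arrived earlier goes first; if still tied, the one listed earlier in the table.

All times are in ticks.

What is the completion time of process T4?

Timeline: | idle 0-1 | T3 1-9 | T4 9-12 | T2 12-19 | T1 19-28 | T5 28-32 |
Completion: T1=28  T2=19  T3=9  T4=12  T5=32
Turnaround (C−A): T1=24  T2=16  T3=8  T4=10  T5=28

12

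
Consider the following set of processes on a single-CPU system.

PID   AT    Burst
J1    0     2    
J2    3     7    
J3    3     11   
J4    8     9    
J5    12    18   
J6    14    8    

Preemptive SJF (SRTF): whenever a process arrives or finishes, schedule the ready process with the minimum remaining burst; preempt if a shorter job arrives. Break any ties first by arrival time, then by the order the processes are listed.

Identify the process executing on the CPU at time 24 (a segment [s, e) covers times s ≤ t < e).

J6

Gantt: | J1 0-2 | idle 2-3 | J2 3-10 | J4 10-19 | J6 19-27 | J3 27-38 | J5 38-56 |
Completion: J1=2  J2=10  J3=38  J4=19  J5=56  J6=27
Turnaround (C−A): J1=2  J2=7  J3=35  J4=11  J5=44  J6=13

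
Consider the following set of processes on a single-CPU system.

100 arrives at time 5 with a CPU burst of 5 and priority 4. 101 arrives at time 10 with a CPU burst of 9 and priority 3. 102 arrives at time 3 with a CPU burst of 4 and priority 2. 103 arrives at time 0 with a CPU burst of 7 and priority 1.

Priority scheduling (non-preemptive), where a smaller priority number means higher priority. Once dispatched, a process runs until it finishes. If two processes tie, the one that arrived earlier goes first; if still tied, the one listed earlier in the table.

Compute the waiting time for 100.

15

Gantt: | 103 0-7 | 102 7-11 | 101 11-20 | 100 20-25 |
Completion: 100=25  101=20  102=11  103=7
Turnaround (C−A): 100=20  101=10  102=8  103=7
Waiting(100) = turnaround − burst = 20 − 5 = 15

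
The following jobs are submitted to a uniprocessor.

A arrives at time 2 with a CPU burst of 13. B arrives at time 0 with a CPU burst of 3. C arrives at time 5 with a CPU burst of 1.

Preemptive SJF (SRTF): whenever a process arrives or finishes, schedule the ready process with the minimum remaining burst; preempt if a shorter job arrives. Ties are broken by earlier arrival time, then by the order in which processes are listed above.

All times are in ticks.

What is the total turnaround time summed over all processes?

19

Timeline: | B 0-3 | A 3-5 | C 5-6 | A 6-17 |
Completion: A=17  B=3  C=6
Turnaround = completion − arrival: A=15, B=3, C=1
Total turnaround = 15 + 3 + 1 = 19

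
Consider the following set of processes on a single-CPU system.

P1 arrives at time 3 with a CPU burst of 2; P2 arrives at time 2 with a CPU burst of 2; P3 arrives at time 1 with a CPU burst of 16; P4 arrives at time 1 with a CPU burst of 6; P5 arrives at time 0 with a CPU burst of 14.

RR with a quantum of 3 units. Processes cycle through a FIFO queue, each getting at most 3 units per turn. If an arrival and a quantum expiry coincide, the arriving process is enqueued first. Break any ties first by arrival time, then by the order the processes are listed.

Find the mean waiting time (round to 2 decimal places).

15.00

Timeline: | P5 0-3 | P3 3-6 | P4 6-9 | P2 9-11 | P1 11-13 | P5 13-16 | P3 16-19 | P4 19-22 | P5 22-25 | P3 25-28 | P5 28-31 | P3 31-34 | P5 34-36 | P3 36-40 |
Completion: P1=13  P2=11  P3=40  P4=22  P5=36
Waiting times: P1=8, P2=7, P3=23, P4=15, P5=22
Average waiting = (8+7+23+15+22) / 5 = 75/5 = 15.00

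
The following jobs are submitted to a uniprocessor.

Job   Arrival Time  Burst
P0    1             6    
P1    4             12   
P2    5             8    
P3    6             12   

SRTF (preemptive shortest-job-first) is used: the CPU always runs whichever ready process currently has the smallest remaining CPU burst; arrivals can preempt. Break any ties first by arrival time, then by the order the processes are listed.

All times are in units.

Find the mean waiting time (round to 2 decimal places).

8.50

Gantt: | idle 0-1 | P0 1-7 | P2 7-15 | P1 15-27 | P3 27-39 |
Completion: P0=7  P1=27  P2=15  P3=39
Turnaround (C−A): P0=6  P1=23  P2=10  P3=33
Waiting times: P0=0, P1=11, P2=2, P3=21
Average waiting = (0+11+2+21) / 4 = 34/4 = 8.50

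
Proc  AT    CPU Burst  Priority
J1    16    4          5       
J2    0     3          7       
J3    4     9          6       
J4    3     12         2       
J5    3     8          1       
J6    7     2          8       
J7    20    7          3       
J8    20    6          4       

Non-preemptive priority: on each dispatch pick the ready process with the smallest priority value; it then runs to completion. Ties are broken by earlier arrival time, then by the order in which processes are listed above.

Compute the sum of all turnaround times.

Gantt: | J2 0-3 | J5 3-11 | J4 11-23 | J7 23-30 | J8 30-36 | J1 36-40 | J3 40-49 | J6 49-51 |
Completion: J1=40  J2=3  J3=49  J4=23  J5=11  J6=51  J7=30  J8=36
Turnaround = completion − arrival: J1=24, J2=3, J3=45, J4=20, J5=8, J6=44, J7=10, J8=16
Total turnaround = 24 + 3 + 45 + 20 + 8 + 44 + 10 + 16 = 170

170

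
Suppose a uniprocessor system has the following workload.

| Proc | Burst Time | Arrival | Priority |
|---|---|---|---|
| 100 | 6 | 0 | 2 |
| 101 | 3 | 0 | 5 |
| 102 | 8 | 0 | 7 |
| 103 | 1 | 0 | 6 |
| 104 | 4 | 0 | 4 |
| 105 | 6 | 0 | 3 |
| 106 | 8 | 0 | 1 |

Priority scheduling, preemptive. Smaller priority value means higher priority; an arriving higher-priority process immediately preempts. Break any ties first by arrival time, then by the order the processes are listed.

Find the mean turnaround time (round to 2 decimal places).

Timeline: | 106 0-8 | 100 8-14 | 105 14-20 | 104 20-24 | 101 24-27 | 103 27-28 | 102 28-36 |
Completion: 100=14  101=27  102=36  103=28  104=24  105=20  106=8
Turnaround (C−A): 100=14  101=27  102=36  103=28  104=24  105=20  106=8
Turnaround times: 100=14, 101=27, 102=36, 103=28, 104=24, 105=20, 106=8
Average turnaround = (14+27+36+28+24+20+8) / 7 = 157/7 = 22.43

22.43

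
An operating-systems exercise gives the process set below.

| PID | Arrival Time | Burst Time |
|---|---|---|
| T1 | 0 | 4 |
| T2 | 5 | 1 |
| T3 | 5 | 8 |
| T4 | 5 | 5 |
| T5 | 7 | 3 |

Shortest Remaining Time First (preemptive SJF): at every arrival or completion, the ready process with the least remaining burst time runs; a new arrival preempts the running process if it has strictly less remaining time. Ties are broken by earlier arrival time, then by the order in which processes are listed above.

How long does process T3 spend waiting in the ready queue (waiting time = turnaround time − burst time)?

Gantt: | T1 0-4 | idle 4-5 | T2 5-6 | T4 6-7 | T5 7-10 | T4 10-14 | T3 14-22 |
Completion: T1=4  T2=6  T3=22  T4=14  T5=10
Waiting(T3) = turnaround − burst = 17 − 8 = 9

9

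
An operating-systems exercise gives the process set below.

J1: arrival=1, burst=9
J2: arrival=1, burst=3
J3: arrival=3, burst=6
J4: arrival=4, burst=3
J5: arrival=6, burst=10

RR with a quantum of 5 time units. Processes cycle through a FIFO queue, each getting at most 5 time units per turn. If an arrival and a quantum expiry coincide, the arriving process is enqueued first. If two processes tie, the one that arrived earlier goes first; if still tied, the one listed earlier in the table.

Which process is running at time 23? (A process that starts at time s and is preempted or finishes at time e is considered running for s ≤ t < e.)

J1

Schedule: | idle 0-1 | J1 1-6 | J2 6-9 | J3 9-14 | J4 14-17 | J5 17-22 | J1 22-26 | J3 26-27 | J5 27-32 |
Completion: J1=26  J2=9  J3=27  J4=17  J5=32
Turnaround (C−A): J1=25  J2=8  J3=24  J4=13  J5=26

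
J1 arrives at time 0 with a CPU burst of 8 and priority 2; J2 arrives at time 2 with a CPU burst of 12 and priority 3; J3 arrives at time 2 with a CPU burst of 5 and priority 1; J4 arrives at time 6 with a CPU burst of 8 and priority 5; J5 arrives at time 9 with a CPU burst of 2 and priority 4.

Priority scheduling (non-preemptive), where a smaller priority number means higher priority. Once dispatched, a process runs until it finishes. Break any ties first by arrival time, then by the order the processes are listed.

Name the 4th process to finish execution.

J5

Gantt: | J1 0-8 | J3 8-13 | J2 13-25 | J5 25-27 | J4 27-35 |
Completion: J1=8  J2=25  J3=13  J4=35  J5=27
Finish order: J1 → J3 → J2 → J5 → J4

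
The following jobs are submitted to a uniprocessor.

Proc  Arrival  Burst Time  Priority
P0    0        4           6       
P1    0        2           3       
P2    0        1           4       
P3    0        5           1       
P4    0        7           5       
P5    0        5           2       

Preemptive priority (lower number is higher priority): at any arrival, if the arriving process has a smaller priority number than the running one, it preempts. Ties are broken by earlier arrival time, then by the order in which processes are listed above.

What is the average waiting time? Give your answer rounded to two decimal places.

Gantt: | P3 0-5 | P5 5-10 | P1 10-12 | P2 12-13 | P4 13-20 | P0 20-24 |
Completion: P0=24  P1=12  P2=13  P3=5  P4=20  P5=10
Waiting times: P0=20, P1=10, P2=12, P3=0, P4=13, P5=5
Average waiting = (20+10+12+0+13+5) / 6 = 60/6 = 10.00

10.00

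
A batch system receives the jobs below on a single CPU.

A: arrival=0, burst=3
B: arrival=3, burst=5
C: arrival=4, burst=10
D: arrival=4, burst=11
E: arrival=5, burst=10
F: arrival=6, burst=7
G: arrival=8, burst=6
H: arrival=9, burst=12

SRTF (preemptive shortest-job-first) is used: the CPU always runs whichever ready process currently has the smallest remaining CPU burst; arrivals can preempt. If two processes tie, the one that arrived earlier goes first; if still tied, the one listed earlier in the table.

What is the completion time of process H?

64

Timeline: | A 0-3 | B 3-8 | G 8-14 | F 14-21 | C 21-31 | E 31-41 | D 41-52 | H 52-64 |
Completion: A=3  B=8  C=31  D=52  E=41  F=21  G=14  H=64
Turnaround (C−A): A=3  B=5  C=27  D=48  E=36  F=15  G=6  H=55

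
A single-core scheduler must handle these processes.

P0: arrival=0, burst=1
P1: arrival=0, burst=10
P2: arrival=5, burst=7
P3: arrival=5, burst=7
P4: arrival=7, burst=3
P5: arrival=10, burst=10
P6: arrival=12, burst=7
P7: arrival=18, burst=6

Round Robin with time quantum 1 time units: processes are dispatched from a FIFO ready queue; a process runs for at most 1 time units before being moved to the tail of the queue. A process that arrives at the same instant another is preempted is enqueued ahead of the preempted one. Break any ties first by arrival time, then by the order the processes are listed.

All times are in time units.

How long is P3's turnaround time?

35

Schedule: | P0 0-1 | P1 1-5 | P2 5-6 | P3 6-7 | P1 7-8 | P2 8-9 | P4 9-10 | P3 10-11 | P1 11-12 | P2 12-13 | P5 13-14 | P4 14-15 | P3 15-16 | P6 16-17 | P1 17-18 | P2 18-19 | P5 19-20 | P4 20-21 | P3 21-22 | P6 22-23 | P7 23-24 | P1 24-25 | P2 25-26 | P5 26-27 | P3 27-28 | P6 28-29 | P7 29-30 | P1 30-31 | P2 31-32 | P5 32-33 | P3 33-34 | P6 34-35 | P7 35-36 | P1 36-37 | P2 37-38 | P5 38-39 | P3 39-40 | P6 40-41 | P7 41-42 | P5 42-43 | P6 43-44 | P7 44-45 | P5 45-46 | P6 46-47 | P7 47-48 | P5 48-51 |
Completion: P0=1  P1=37  P2=38  P3=40  P4=21  P5=51  P6=47  P7=48
Turnaround(P3) = completion − arrival = 40 − 5 = 35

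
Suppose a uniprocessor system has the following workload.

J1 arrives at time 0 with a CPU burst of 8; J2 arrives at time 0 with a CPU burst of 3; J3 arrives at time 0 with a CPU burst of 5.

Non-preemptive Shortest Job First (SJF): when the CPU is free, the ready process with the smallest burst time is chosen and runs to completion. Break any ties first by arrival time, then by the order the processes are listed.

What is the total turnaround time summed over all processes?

Schedule: | J2 0-3 | J3 3-8 | J1 8-16 |
Completion: J1=16  J2=3  J3=8
Turnaround = completion − arrival: J1=16, J2=3, J3=8
Total turnaround = 16 + 3 + 8 = 27

27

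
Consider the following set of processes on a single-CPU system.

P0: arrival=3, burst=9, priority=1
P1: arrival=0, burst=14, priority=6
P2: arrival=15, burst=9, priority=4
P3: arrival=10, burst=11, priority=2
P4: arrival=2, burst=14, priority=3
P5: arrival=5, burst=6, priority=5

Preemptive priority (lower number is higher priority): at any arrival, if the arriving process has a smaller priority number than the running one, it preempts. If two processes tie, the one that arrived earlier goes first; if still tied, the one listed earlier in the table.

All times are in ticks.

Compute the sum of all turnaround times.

195

Timeline: | P1 0-2 | P4 2-3 | P0 3-12 | P3 12-23 | P4 23-36 | P2 36-45 | P5 45-51 | P1 51-63 |
Completion: P0=12  P1=63  P2=45  P3=23  P4=36  P5=51
Turnaround = completion − arrival: P0=9, P1=63, P2=30, P3=13, P4=34, P5=46
Total turnaround = 9 + 63 + 30 + 13 + 34 + 46 = 195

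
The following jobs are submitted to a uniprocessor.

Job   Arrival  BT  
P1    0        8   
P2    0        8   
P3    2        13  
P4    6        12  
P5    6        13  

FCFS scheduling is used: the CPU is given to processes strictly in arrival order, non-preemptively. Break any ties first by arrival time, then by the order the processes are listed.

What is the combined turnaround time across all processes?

134

Gantt: | P1 0-8 | P2 8-16 | P3 16-29 | P4 29-41 | P5 41-54 |
Completion: P1=8  P2=16  P3=29  P4=41  P5=54
Turnaround (C−A): P1=8  P2=16  P3=27  P4=35  P5=48
Turnaround = completion − arrival: P1=8, P2=16, P3=27, P4=35, P5=48
Total turnaround = 8 + 16 + 27 + 35 + 48 = 134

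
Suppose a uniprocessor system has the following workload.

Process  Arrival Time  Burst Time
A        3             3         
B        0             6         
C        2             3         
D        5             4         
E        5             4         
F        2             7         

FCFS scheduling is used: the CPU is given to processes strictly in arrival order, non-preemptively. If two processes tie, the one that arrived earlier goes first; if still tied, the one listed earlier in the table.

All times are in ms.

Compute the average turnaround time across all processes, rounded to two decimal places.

Gantt: | B 0-6 | C 6-9 | F 9-16 | A 16-19 | D 19-23 | E 23-27 |
Completion: A=19  B=6  C=9  D=23  E=27  F=16
Turnaround (C−A): A=16  B=6  C=7  D=18  E=22  F=14
Turnaround times: A=16, B=6, C=7, D=18, E=22, F=14
Average turnaround = (16+6+7+18+22+14) / 6 = 83/6 = 13.83

13.83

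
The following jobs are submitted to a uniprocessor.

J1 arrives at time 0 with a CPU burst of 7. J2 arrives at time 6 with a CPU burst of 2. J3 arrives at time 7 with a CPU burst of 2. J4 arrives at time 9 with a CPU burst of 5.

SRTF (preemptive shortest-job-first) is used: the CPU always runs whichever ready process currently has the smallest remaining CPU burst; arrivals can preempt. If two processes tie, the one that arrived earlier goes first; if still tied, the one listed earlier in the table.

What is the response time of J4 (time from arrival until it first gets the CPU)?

Schedule: | J1 0-7 | J2 7-9 | J3 9-11 | J4 11-16 |
Completion: J1=7  J2=9  J3=11  J4=16
Response(J4) = first start − arrival = 11 − 9 = 2

2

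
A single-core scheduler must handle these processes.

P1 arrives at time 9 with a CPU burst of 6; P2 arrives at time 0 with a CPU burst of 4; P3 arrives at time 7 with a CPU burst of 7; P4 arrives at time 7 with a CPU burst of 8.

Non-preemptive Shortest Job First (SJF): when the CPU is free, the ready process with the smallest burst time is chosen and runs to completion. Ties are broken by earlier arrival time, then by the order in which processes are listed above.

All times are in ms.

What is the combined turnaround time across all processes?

Schedule: | P2 0-4 | idle 4-7 | P3 7-14 | P1 14-20 | P4 20-28 |
Completion: P1=20  P2=4  P3=14  P4=28
Turnaround (C−A): P1=11  P2=4  P3=7  P4=21
Turnaround = completion − arrival: P1=11, P2=4, P3=7, P4=21
Total turnaround = 11 + 4 + 7 + 21 = 43

43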